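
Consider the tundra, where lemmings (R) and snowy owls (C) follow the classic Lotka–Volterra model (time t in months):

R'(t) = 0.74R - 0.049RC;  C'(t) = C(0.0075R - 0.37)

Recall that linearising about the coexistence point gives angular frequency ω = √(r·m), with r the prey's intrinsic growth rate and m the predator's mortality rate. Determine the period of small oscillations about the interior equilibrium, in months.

T ≈ 12 months

Here r = 0.74 and m = 0.37, so r·m = 0.274.
ω = √0.274 = 0.523 per month, hence T = 2π/ω ≈ 12 months.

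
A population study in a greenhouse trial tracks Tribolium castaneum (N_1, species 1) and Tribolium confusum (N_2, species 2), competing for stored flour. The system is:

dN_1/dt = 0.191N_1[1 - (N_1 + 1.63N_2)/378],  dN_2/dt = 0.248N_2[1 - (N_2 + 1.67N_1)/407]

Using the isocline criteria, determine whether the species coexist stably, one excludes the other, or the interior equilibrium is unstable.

Compare the nullcline intercepts: K1/α12 = 378/1.63 = 232 < K2 = 407; K2/α21 = 407/1.67 = 244 < K1 = 378.
Since both are reversed, neither can invade when rare; the interior point is a saddle.

unstable coexistence (outcome depends on initial conditions)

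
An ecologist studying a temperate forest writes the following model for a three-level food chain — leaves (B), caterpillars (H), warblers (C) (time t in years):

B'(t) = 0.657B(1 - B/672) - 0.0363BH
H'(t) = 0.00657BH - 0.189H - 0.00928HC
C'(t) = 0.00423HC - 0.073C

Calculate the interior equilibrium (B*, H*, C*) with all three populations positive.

B* ≈ 31.2, H* ≈ 17.3, C* ≈ 1.75

From dC/dt = 0: 0.00423H* = 0.073, so H* = 17.3.
From dB/dt = 0: 0.657(1 - B*/672) = 0.0363·17.3, giving B* = 672·(1 - 0.954) = 31.2.
From dH/dt = 0: 0.00657·31.2 - 0.189 = 0.00928C*, so C* = 0.0163/0.00928 = 1.75.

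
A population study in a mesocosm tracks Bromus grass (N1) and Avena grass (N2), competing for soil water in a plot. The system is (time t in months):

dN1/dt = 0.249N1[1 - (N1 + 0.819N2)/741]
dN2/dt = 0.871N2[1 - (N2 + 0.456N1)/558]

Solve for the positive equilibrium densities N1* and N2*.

N1* ≈ 453, N2* ≈ 351

Setting both brackets to zero gives the nullclines N1 + 0.819N2 = 741 and 0.456N1 + N2 = 558.
Substituting N2 = 558 - 0.456N1 into the first: N1(1 - 0.819·0.456) = 741 - 0.819·558.
So N1* = 284/0.627 = 453, and then N2* = 558 - 0.456·453 = 351.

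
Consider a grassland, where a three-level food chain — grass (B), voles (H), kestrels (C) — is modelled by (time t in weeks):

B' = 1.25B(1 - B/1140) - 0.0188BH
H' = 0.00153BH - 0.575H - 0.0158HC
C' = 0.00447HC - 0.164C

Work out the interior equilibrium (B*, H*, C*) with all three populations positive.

From dC/dt = 0: 0.00447H* = 0.164, so H* = 36.7.
From dB/dt = 0: 1.25(1 - B*/1140) = 0.0188·36.7, giving B* = 1140·(1 - 0.552) = 511.
From dH/dt = 0: 0.00153·511 - 0.575 = 0.0158C*, so C* = 0.207/0.0158 = 13.1.

B* ≈ 511, H* ≈ 36.7, C* ≈ 13.1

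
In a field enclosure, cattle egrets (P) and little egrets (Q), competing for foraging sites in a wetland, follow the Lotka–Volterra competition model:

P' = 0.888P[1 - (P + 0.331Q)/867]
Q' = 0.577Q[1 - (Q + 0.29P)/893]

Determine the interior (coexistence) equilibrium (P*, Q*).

Setting both brackets to zero gives the nullclines P + 0.331Q = 867 and 0.29P + Q = 893.
Substituting Q = 893 - 0.29P into the first: P(1 - 0.331·0.29) = 867 - 0.331·893.
So P* = 571/0.904 = 632, and then Q* = 893 - 0.29·632 = 710.

P* ≈ 632, Q* ≈ 710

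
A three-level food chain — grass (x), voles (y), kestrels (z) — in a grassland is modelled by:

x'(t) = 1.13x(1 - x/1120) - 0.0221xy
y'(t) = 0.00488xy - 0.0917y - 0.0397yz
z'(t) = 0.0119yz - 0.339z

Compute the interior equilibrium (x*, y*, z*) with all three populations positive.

x* ≈ 496, y* ≈ 28.5, z* ≈ 58.7

From dz/dt = 0: 0.0119y* = 0.339, so y* = 28.5.
From dx/dt = 0: 1.13(1 - x*/1120) = 0.0221·28.5, giving x* = 1120·(1 - 0.557) = 496.
From dy/dt = 0: 0.00488·496 - 0.0917 = 0.0397z*, so z* = 2.33/0.0397 = 58.7.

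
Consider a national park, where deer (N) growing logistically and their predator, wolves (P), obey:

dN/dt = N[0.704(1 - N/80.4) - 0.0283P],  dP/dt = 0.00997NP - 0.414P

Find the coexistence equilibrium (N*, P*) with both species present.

N* ≈ 41.5, P* ≈ 12

From dP/dt = 0 with P > 0: 0.00997N* = 0.414, so N* = 41.5.
Substitute into dN/dt = 0: 0.704(1 - 41.5/80.4) = 0.0283P*.
The bracket is 0.484, giving P* = 0.34/0.0283 = 12.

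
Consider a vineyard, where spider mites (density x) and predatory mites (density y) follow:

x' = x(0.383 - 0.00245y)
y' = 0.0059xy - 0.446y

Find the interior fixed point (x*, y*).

x* ≈ 75.6, y* ≈ 156

Set dy/dt = 0 with y > 0: 0.0059x - 0.446 = 0, so x* = 0.446/0.0059 = 75.6.
Set dx/dt = 0 with x > 0: 0.383 - 0.00245y = 0, so y* = 0.383/0.00245 = 156.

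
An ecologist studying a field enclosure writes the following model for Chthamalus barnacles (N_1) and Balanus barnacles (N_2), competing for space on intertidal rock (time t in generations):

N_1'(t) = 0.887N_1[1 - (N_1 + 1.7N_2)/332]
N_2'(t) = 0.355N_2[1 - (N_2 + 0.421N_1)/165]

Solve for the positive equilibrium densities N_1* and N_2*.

N_1* ≈ 181, N_2* ≈ 88.7

Setting both brackets to zero gives the nullclines N_1 + 1.7N_2 = 332 and 0.421N_1 + N_2 = 165.
Substituting N_2 = 165 - 0.421N_1 into the first: N_1(1 - 1.7·0.421) = 332 - 1.7·165.
So N_1* = 51.5/0.284 = 181, and then N_2* = 165 - 0.421·181 = 88.7.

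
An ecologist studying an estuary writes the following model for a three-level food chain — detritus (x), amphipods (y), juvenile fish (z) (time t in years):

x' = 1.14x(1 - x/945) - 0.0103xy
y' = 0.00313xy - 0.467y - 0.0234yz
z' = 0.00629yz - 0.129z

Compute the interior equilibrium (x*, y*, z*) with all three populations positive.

From dz/dt = 0: 0.00629y* = 0.129, so y* = 20.5.
From dx/dt = 0: 1.14(1 - x*/945) = 0.0103·20.5, giving x* = 945·(1 - 0.185) = 770.
From dy/dt = 0: 0.00313·770 - 0.467 = 0.0234z*, so z* = 1.94/0.0234 = 83.

x* ≈ 770, y* ≈ 20.5, z* ≈ 83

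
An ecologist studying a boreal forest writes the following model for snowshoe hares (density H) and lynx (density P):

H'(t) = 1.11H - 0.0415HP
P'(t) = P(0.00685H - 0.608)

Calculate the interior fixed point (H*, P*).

Set dP/dt = 0 with P > 0: 0.00685H - 0.608 = 0, so H* = 0.608/0.00685 = 88.8.
Set dH/dt = 0 with H > 0: 1.11 - 0.0415P = 0, so P* = 1.11/0.0415 = 26.7.

H* ≈ 88.8, P* ≈ 26.7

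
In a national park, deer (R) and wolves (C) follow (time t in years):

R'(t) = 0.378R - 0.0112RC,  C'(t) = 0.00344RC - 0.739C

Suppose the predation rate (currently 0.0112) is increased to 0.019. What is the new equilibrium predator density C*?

At the interior fixed point, setting dR/dt = 0 with R > 0 fixes C* = (prey growth rate)/(RC coefficient) — independent of the other coefficients.
With the change, C* = 0.378/0.019 = 19.9; it falls from 33.8.

C* ≈ 19.9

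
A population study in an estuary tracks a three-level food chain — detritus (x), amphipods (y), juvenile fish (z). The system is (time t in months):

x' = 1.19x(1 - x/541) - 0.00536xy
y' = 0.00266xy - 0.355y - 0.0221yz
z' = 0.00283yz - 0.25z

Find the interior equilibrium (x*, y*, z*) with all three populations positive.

From dz/dt = 0: 0.00283y* = 0.25, so y* = 88.3.
From dx/dt = 0: 1.19(1 - x*/541) = 0.00536·88.3, giving x* = 541·(1 - 0.398) = 326.
From dy/dt = 0: 0.00266·326 - 0.355 = 0.0221z*, so z* = 0.511/0.0221 = 23.1.

x* ≈ 326, y* ≈ 88.3, z* ≈ 23.1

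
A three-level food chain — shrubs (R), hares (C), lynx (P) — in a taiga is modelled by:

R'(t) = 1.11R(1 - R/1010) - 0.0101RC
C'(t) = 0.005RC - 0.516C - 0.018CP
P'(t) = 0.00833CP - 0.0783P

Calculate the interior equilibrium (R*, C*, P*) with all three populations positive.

From dP/dt = 0: 0.00833C* = 0.0783, so C* = 9.4.
From dR/dt = 0: 1.11(1 - R*/1010) = 0.0101·9.4, giving R* = 1010·(1 - 0.0855) = 924.
From dC/dt = 0: 0.005·924 - 0.516 = 0.018P*, so P* = 4.1/0.018 = 228.

R* ≈ 924, C* ≈ 9.4, P* ≈ 228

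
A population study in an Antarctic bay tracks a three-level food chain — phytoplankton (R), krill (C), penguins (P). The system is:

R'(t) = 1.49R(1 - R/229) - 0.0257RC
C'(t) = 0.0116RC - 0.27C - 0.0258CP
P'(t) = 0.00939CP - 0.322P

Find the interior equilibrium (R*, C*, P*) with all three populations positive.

From dP/dt = 0: 0.00939C* = 0.322, so C* = 34.3.
From dR/dt = 0: 1.49(1 - R*/229) = 0.0257·34.3, giving R* = 229·(1 - 0.591) = 93.6.
From dC/dt = 0: 0.0116·93.6 - 0.27 = 0.0258P*, so P* = 0.815/0.0258 = 31.6.

R* ≈ 93.6, C* ≈ 34.3, P* ≈ 31.6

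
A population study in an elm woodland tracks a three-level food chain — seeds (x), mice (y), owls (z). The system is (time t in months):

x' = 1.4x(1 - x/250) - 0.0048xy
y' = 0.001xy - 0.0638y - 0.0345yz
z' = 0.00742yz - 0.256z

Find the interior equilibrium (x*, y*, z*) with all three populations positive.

x* ≈ 220, y* ≈ 34.5, z* ≈ 4.54

From dz/dt = 0: 0.00742y* = 0.256, so y* = 34.5.
From dx/dt = 0: 1.4(1 - x*/250) = 0.0048·34.5, giving x* = 250·(1 - 0.118) = 220.
From dy/dt = 0: 0.001·220 - 0.0638 = 0.0345z*, so z* = 0.157/0.0345 = 4.54.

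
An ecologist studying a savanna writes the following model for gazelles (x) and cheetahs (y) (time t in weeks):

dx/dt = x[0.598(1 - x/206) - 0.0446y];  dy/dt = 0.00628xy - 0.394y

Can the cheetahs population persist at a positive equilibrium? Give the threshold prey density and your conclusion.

The predator equation gives dy/dt > 0 only when x > 0.394/0.00628 = 62.7.
Without the predator, x → K = 206. Since 206 > 62.7, the predator can invade and persist.

Threshold x = 62.7; K > 62.7, so yes, the predator persists.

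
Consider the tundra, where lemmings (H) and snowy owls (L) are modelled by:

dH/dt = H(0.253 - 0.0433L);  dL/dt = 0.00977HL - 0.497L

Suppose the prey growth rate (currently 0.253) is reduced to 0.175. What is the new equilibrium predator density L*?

At the interior fixed point, setting dH/dt = 0 with H > 0 fixes L* = (prey growth rate)/(HL coefficient) — independent of the other coefficients.
With the change, L* = 0.175/0.0433 = 4.04; it falls from 5.84.

L* ≈ 4.04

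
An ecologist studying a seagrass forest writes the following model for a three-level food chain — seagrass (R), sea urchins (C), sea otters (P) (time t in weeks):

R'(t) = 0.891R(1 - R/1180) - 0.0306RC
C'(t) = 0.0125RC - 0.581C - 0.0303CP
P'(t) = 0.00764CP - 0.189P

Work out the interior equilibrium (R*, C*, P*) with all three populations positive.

From dP/dt = 0: 0.00764C* = 0.189, so C* = 24.7.
From dR/dt = 0: 0.891(1 - R*/1180) = 0.0306·24.7, giving R* = 1180·(1 - 0.85) = 177.
From dC/dt = 0: 0.0125·177 - 0.581 = 0.0303P*, so P* = 1.64/0.0303 = 54.

R* ≈ 177, C* ≈ 24.7, P* ≈ 54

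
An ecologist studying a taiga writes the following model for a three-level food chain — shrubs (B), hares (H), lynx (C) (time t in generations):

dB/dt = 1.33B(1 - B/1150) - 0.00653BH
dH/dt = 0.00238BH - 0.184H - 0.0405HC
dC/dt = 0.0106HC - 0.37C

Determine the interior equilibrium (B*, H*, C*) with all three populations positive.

B* ≈ 953, H* ≈ 34.9, C* ≈ 51.5

From dC/dt = 0: 0.0106H* = 0.37, so H* = 34.9.
From dB/dt = 0: 1.33(1 - B*/1150) = 0.00653·34.9, giving B* = 1150·(1 - 0.171) = 953.
From dH/dt = 0: 0.00238·953 - 0.184 = 0.0405C*, so C* = 2.08/0.0405 = 51.5.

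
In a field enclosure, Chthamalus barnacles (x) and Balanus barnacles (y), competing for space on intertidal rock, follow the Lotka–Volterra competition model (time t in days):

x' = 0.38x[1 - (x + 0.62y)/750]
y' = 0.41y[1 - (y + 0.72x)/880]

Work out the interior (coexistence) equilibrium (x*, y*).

Setting both brackets to zero gives the nullclines x + 0.62y = 750 and 0.72x + y = 880.
Substituting y = 880 - 0.72x into the first: x(1 - 0.62·0.72) = 750 - 0.62·880.
So x* = 204/0.554 = 369, and then y* = 880 - 0.72·369 = 614.

x* ≈ 369, y* ≈ 614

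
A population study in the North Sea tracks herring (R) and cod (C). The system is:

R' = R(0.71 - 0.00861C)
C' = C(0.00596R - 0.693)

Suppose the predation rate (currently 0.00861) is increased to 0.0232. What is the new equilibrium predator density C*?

C* ≈ 30.6

At the interior fixed point, setting dR/dt = 0 with R > 0 fixes C* = (prey growth rate)/(RC coefficient) — independent of the other coefficients.
With the change, C* = 0.71/0.0232 = 30.6; it falls from 82.5.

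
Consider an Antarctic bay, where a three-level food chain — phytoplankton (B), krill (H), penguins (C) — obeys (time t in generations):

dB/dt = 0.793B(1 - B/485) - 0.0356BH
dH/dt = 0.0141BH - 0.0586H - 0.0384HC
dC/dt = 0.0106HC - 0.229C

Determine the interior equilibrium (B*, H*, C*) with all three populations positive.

From dC/dt = 0: 0.0106H* = 0.229, so H* = 21.6.
From dB/dt = 0: 0.793(1 - B*/485) = 0.0356·21.6, giving B* = 485·(1 - 0.97) = 14.6.
From dH/dt = 0: 0.0141·14.6 - 0.0586 = 0.0384C*, so C* = 0.148/0.0384 = 3.84.

B* ≈ 14.6, H* ≈ 21.6, C* ≈ 3.84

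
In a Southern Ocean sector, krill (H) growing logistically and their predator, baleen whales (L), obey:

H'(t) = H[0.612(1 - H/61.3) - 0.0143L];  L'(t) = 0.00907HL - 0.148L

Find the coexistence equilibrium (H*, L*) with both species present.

From dL/dt = 0 with L > 0: 0.00907H* = 0.148, so H* = 16.3.
Substitute into dH/dt = 0: 0.612(1 - 16.3/61.3) = 0.0143L*.
The bracket is 0.734, giving L* = 0.449/0.0143 = 31.4.

H* ≈ 16.3, L* ≈ 31.4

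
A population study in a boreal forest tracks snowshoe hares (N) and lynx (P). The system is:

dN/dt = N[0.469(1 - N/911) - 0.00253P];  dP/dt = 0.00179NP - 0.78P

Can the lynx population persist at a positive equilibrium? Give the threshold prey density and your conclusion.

Threshold N = 436; K > 436, so yes, the predator persists.

The predator equation gives dP/dt > 0 only when N > 0.78/0.00179 = 436.
Without the predator, N → K = 911. Since 911 > 436, the predator can invade and persist.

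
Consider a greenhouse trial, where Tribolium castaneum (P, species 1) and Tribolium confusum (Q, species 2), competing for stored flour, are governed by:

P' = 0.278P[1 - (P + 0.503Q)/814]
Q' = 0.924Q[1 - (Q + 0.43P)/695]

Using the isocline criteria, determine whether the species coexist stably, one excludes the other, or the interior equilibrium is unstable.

stable coexistence

Compare the nullcline intercepts: K1/α12 = 814/0.503 = 1620 > K2 = 695; K2/α21 = 695/0.43 = 1620 > K1 = 814.
Since both inequalities hold, each species can invade when rare, so the interior equilibrium is stable.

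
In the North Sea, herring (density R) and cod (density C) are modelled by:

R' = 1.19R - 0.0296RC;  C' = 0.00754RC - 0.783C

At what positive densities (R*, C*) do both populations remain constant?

Set dC/dt = 0 with C > 0: 0.00754R - 0.783 = 0, so R* = 0.783/0.00754 = 104.
Set dR/dt = 0 with R > 0: 1.19 - 0.0296C = 0, so C* = 1.19/0.0296 = 40.2.

R* ≈ 104, C* ≈ 40.2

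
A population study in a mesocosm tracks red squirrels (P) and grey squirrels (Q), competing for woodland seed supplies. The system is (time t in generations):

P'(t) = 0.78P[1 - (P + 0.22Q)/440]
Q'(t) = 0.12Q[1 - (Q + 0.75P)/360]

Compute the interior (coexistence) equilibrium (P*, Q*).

P* ≈ 432, Q* ≈ 35.9

Setting both brackets to zero gives the nullclines P + 0.22Q = 440 and 0.75P + Q = 360.
Substituting Q = 360 - 0.75P into the first: P(1 - 0.22·0.75) = 440 - 0.22·360.
So P* = 361/0.835 = 432, and then Q* = 360 - 0.75·432 = 35.9.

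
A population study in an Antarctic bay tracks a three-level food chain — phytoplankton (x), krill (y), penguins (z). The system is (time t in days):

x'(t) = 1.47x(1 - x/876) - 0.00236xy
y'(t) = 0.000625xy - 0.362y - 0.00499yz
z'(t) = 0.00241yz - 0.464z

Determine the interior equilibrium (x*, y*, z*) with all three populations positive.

x* ≈ 605, y* ≈ 193, z* ≈ 3.26

From dz/dt = 0: 0.00241y* = 0.464, so y* = 193.
From dx/dt = 0: 1.47(1 - x*/876) = 0.00236·193, giving x* = 876·(1 - 0.309) = 605.
From dy/dt = 0: 0.000625·605 - 0.362 = 0.00499z*, so z* = 0.0163/0.00499 = 3.26.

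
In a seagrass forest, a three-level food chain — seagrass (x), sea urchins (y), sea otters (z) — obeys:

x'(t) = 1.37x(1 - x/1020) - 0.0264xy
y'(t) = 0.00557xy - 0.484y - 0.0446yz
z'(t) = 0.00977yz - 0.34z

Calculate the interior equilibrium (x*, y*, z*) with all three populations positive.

x* ≈ 336, y* ≈ 34.8, z* ≈ 31.1

From dz/dt = 0: 0.00977y* = 0.34, so y* = 34.8.
From dx/dt = 0: 1.37(1 - x*/1020) = 0.0264·34.8, giving x* = 1020·(1 - 0.671) = 336.
From dy/dt = 0: 0.00557·336 - 0.484 = 0.0446z*, so z* = 1.39/0.0446 = 31.1.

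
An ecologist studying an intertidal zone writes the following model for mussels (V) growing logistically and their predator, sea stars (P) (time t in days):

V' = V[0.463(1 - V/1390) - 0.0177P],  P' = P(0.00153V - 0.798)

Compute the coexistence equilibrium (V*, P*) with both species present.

From dP/dt = 0 with P > 0: 0.00153V* = 0.798, so V* = 522.
Substitute into dV/dt = 0: 0.463(1 - 522/1390) = 0.0177P*.
The bracket is 0.625, giving P* = 0.289/0.0177 = 16.3.

V* ≈ 522, P* ≈ 16.3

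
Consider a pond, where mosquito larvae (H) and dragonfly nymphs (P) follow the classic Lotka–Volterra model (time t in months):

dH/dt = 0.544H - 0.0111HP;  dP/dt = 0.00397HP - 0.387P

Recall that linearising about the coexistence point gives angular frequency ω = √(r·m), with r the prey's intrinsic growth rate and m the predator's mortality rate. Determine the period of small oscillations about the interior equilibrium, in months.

T ≈ 13.7 months

Here r = 0.544 and m = 0.387, so r·m = 0.211.
ω = √0.211 = 0.459 per month, hence T = 2π/ω ≈ 13.7 months.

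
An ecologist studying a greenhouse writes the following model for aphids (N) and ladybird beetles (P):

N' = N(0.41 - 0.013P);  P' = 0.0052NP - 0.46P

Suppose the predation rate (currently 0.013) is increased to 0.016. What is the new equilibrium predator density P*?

P* ≈ 25.6

At the interior fixed point, setting dN/dt = 0 with N > 0 fixes P* = (prey growth rate)/(NP coefficient) — independent of the other coefficients.
With the change, P* = 0.41/0.016 = 25.6; it falls from 31.5.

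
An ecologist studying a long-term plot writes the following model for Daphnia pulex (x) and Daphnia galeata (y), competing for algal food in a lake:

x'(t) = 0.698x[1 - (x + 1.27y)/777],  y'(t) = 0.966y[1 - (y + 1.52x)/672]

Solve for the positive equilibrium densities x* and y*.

x* ≈ 82.2, y* ≈ 547

Setting both brackets to zero gives the nullclines x + 1.27y = 777 and 1.52x + y = 672.
Substituting y = 672 - 1.52x into the first: x(1 - 1.27·1.52) = 777 - 1.27·672.
So x* = -76.4/-0.93 = 82.2, and then y* = 672 - 1.52·82.2 = 547.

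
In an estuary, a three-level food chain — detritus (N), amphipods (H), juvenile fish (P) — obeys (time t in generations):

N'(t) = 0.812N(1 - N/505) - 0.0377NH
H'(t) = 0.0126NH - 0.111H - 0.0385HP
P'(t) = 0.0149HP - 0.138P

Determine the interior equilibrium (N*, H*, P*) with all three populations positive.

From dP/dt = 0: 0.0149H* = 0.138, so H* = 9.26.
From dN/dt = 0: 0.812(1 - N*/505) = 0.0377·9.26, giving N* = 505·(1 - 0.43) = 288.
From dH/dt = 0: 0.0126·288 - 0.111 = 0.0385P*, so P* = 3.52/0.0385 = 91.3.

N* ≈ 288, H* ≈ 9.26, P* ≈ 91.3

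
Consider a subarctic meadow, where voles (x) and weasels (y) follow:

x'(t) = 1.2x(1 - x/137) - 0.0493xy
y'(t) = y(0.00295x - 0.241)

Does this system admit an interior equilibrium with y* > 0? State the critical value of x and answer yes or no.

The predator equation gives dy/dt > 0 only when x > 0.241/0.00295 = 81.7.
Without the predator, x → K = 137. Since 137 > 81.7, the predator can invade and persist.

Threshold x = 81.7; K > 81.7, so yes, the predator persists.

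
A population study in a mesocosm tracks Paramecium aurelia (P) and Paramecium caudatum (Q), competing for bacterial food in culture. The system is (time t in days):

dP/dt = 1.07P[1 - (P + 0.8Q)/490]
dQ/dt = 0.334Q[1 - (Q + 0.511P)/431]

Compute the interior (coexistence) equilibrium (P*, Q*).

P* ≈ 246, Q* ≈ 305

Setting both brackets to zero gives the nullclines P + 0.8Q = 490 and 0.511P + Q = 431.
Substituting Q = 431 - 0.511P into the first: P(1 - 0.8·0.511) = 490 - 0.8·431.
So P* = 145/0.591 = 246, and then Q* = 431 - 0.511·246 = 305.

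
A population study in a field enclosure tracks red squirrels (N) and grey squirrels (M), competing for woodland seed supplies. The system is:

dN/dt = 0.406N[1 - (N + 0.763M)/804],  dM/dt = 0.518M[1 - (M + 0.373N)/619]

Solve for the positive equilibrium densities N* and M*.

Setting both brackets to zero gives the nullclines N + 0.763M = 804 and 0.373N + M = 619.
Substituting M = 619 - 0.373N into the first: N(1 - 0.763·0.373) = 804 - 0.763·619.
So N* = 332/0.715 = 464, and then M* = 619 - 0.373·464 = 446.

N* ≈ 464, M* ≈ 446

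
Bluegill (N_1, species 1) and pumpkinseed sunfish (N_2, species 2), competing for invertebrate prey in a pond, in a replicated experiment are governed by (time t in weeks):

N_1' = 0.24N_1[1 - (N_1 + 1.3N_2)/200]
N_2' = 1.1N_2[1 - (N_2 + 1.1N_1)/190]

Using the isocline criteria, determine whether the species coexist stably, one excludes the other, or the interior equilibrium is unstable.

unstable coexistence (outcome depends on initial conditions)

Compare the nullcline intercepts: K1/α12 = 200/1.3 = 154 < K2 = 190; K2/α21 = 190/1.1 = 173 < K1 = 200.
Since both are reversed, neither can invade when rare; the interior point is a saddle.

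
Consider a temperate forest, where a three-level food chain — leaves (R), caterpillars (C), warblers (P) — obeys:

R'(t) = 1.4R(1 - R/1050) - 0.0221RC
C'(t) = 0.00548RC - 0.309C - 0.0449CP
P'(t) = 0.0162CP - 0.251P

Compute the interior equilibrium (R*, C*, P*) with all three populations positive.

From dP/dt = 0: 0.0162C* = 0.251, so C* = 15.5.
From dR/dt = 0: 1.4(1 - R*/1050) = 0.0221·15.5, giving R* = 1050·(1 - 0.245) = 793.
From dC/dt = 0: 0.00548·793 - 0.309 = 0.0449P*, so P* = 4.04/0.0449 = 89.9.

R* ≈ 793, C* ≈ 15.5, P* ≈ 89.9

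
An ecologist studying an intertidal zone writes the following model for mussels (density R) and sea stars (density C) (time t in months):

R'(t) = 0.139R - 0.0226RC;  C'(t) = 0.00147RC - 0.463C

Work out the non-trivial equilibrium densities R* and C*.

R* ≈ 315, C* ≈ 6.15

Set dC/dt = 0 with C > 0: 0.00147R - 0.463 = 0, so R* = 0.463/0.00147 = 315.
Set dR/dt = 0 with R > 0: 0.139 - 0.0226C = 0, so C* = 0.139/0.0226 = 6.15.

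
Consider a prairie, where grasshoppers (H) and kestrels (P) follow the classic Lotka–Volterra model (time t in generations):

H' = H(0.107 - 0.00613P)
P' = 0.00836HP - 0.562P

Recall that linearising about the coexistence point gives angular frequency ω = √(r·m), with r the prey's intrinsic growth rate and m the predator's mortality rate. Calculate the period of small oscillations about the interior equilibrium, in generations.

Here r = 0.107 and m = 0.562, so r·m = 0.0601.
ω = √0.0601 = 0.245 per generation, hence T = 2π/ω ≈ 25.6 generations.

T ≈ 25.6 generations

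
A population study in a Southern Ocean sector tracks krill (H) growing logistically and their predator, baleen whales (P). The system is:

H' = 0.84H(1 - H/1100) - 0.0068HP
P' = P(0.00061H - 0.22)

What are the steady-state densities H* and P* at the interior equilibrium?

H* ≈ 361, P* ≈ 83

From dP/dt = 0 with P > 0: 0.00061H* = 0.22, so H* = 361.
Substitute into dH/dt = 0: 0.84(1 - 361/1100) = 0.0068P*.
The bracket is 0.672, giving P* = 0.565/0.0068 = 83.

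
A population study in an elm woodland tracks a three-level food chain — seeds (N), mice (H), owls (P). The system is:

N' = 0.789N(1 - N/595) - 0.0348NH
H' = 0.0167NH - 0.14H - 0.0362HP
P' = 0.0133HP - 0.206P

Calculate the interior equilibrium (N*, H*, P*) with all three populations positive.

From dP/dt = 0: 0.0133H* = 0.206, so H* = 15.5.
From dN/dt = 0: 0.789(1 - N*/595) = 0.0348·15.5, giving N* = 595·(1 - 0.683) = 189.
From dH/dt = 0: 0.0167·189 - 0.14 = 0.0362P*, so P* = 3.01/0.0362 = 83.1.

N* ≈ 189, H* ≈ 15.5, P* ≈ 83.1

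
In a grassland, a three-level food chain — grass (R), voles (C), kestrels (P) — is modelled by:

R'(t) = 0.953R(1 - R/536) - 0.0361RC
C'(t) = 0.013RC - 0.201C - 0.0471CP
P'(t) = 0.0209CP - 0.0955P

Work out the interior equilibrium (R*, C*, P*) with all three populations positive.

From dP/dt = 0: 0.0209C* = 0.0955, so C* = 4.57.
From dR/dt = 0: 0.953(1 - R*/536) = 0.0361·4.57, giving R* = 536·(1 - 0.173) = 443.
From dC/dt = 0: 0.013·443 - 0.201 = 0.0471P*, so P* = 5.56/0.0471 = 118.

R* ≈ 443, C* ≈ 4.57, P* ≈ 118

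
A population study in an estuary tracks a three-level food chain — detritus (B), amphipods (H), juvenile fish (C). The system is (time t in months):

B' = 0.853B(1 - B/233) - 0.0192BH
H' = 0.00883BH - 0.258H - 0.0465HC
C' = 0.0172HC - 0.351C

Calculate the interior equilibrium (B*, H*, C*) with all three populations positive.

B* ≈ 126, H* ≈ 20.4, C* ≈ 18.4

From dC/dt = 0: 0.0172H* = 0.351, so H* = 20.4.
From dB/dt = 0: 0.853(1 - B*/233) = 0.0192·20.4, giving B* = 233·(1 - 0.459) = 126.
From dH/dt = 0: 0.00883·126 - 0.258 = 0.0465C*, so C* = 0.854/0.0465 = 18.4.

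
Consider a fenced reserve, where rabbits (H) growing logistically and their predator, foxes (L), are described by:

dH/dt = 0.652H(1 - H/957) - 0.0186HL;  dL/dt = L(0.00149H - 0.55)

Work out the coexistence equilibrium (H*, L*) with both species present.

H* ≈ 369, L* ≈ 21.5

From dL/dt = 0 with L > 0: 0.00149H* = 0.55, so H* = 369.
Substitute into dH/dt = 0: 0.652(1 - 369/957) = 0.0186L*.
The bracket is 0.614, giving L* = 0.401/0.0186 = 21.5.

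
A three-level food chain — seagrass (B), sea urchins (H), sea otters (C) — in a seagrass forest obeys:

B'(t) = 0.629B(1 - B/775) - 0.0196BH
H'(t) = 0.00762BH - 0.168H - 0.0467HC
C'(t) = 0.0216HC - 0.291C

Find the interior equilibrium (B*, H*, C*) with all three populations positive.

B* ≈ 450, H* ≈ 13.5, C* ≈ 69.8

From dC/dt = 0: 0.0216H* = 0.291, so H* = 13.5.
From dB/dt = 0: 0.629(1 - B*/775) = 0.0196·13.5, giving B* = 775·(1 - 0.42) = 450.
From dH/dt = 0: 0.00762·450 - 0.168 = 0.0467C*, so C* = 3.26/0.0467 = 69.8.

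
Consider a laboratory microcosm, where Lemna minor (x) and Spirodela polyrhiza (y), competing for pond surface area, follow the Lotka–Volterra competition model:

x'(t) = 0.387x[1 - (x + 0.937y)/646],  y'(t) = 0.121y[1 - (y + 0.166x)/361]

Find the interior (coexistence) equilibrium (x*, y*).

Setting both brackets to zero gives the nullclines x + 0.937y = 646 and 0.166x + y = 361.
Substituting y = 361 - 0.166x into the first: x(1 - 0.937·0.166) = 646 - 0.937·361.
So x* = 308/0.844 = 364, and then y* = 361 - 0.166·364 = 301.

x* ≈ 364, y* ≈ 301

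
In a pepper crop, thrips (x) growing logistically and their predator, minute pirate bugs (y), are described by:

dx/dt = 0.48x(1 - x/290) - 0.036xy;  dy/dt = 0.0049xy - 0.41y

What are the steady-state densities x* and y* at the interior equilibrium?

From dy/dt = 0 with y > 0: 0.0049x* = 0.41, so x* = 83.7.
Substitute into dx/dt = 0: 0.48(1 - 83.7/290) = 0.036y*.
The bracket is 0.711, giving y* = 0.342/0.036 = 9.49.

x* ≈ 83.7, y* ≈ 9.49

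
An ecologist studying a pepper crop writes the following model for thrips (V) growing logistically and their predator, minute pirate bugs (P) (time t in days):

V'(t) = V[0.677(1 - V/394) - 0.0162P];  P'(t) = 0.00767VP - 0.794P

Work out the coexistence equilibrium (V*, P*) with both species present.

V* ≈ 104, P* ≈ 30.8

From dP/dt = 0 with P > 0: 0.00767V* = 0.794, so V* = 104.
Substitute into dV/dt = 0: 0.677(1 - 104/394) = 0.0162P*.
The bracket is 0.737, giving P* = 0.499/0.0162 = 30.8.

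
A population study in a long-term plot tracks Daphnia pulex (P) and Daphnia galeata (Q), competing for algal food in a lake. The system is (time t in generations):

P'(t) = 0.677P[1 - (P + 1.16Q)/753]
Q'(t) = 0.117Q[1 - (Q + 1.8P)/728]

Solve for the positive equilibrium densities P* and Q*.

Setting both brackets to zero gives the nullclines P + 1.16Q = 753 and 1.8P + Q = 728.
Substituting Q = 728 - 1.8P into the first: P(1 - 1.16·1.8) = 753 - 1.16·728.
So P* = -91.5/-1.09 = 84.1, and then Q* = 728 - 1.8·84.1 = 577.

P* ≈ 84.1, Q* ≈ 577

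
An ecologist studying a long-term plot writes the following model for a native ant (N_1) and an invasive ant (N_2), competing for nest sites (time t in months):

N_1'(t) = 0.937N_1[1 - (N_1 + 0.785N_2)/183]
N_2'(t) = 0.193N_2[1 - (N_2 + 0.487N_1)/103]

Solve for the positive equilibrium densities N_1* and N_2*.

N_1* ≈ 165, N_2* ≈ 22.5

Setting both brackets to zero gives the nullclines N_1 + 0.785N_2 = 183 and 0.487N_1 + N_2 = 103.
Substituting N_2 = 103 - 0.487N_1 into the first: N_1(1 - 0.785·0.487) = 183 - 0.785·103.
So N_1* = 102/0.618 = 165, and then N_2* = 103 - 0.487·165 = 22.5.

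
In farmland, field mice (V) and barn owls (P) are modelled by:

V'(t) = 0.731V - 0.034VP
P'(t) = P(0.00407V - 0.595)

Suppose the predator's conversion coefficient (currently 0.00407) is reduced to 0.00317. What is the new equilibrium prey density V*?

At the interior fixed point, setting dP/dt = 0 with P > 0 fixes V* = (predator death rate)/(VP coefficient) — independent of the other coefficients.
With the change, V* = 0.595/0.00317 = 188; it rises from 146.

V* ≈ 188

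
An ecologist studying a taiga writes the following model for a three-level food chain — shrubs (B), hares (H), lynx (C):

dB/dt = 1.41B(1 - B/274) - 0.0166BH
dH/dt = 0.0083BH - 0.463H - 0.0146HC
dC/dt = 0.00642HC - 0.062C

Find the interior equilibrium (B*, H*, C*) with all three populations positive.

From dC/dt = 0: 0.00642H* = 0.062, so H* = 9.66.
From dB/dt = 0: 1.41(1 - B*/274) = 0.0166·9.66, giving B* = 274·(1 - 0.114) = 243.
From dH/dt = 0: 0.0083·243 - 0.463 = 0.0146C*, so C* = 1.55/0.0146 = 106.

B* ≈ 243, H* ≈ 9.66, C* ≈ 106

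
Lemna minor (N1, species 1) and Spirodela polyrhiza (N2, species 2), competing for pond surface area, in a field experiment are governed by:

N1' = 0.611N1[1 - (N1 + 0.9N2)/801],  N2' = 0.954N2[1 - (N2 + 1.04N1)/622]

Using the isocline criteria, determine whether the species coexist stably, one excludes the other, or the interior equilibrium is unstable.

Compare the nullcline intercepts: K1/α12 = 801/0.9 = 890 > K2 = 622; K2/α21 = 622/1.04 = 598 < K1 = 801.
Since the inequalities point opposite ways, species 1 can invade but species 2 cannot.

species 1 excludes species 2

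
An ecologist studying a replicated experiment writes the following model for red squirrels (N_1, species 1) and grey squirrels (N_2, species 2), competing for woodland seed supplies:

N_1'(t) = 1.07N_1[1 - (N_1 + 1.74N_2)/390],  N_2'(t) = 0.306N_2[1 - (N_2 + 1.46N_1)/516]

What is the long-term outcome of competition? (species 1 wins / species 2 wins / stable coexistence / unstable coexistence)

Compare the nullcline intercepts: K1/α12 = 390/1.74 = 224 < K2 = 516; K2/α21 = 516/1.46 = 353 < K1 = 390.
Since both are reversed, neither can invade when rare; the interior point is a saddle.

unstable coexistence (outcome depends on initial conditions)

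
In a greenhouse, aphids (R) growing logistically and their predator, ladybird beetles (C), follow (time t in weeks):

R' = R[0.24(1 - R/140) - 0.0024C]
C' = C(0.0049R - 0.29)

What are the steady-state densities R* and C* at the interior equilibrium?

R* ≈ 59.2, C* ≈ 57.7

From dC/dt = 0 with C > 0: 0.0049R* = 0.29, so R* = 59.2.
Substitute into dR/dt = 0: 0.24(1 - 59.2/140) = 0.0024C*.
The bracket is 0.577, giving C* = 0.139/0.0024 = 57.7.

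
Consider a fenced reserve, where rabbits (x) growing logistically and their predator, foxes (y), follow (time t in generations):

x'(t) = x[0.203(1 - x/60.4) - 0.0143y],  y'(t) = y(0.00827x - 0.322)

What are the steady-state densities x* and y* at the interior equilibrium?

From dy/dt = 0 with y > 0: 0.00827x* = 0.322, so x* = 38.9.
Substitute into dx/dt = 0: 0.203(1 - 38.9/60.4) = 0.0143y*.
The bracket is 0.355, giving y* = 0.0721/0.0143 = 5.04.

x* ≈ 38.9, y* ≈ 5.04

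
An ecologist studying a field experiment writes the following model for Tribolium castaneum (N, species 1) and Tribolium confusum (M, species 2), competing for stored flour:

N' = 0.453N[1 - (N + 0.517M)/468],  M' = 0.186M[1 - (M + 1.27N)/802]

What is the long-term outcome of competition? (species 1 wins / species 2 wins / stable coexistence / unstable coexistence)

Compare the nullcline intercepts: K1/α12 = 468/0.517 = 905 > K2 = 802; K2/α21 = 802/1.27 = 631 > K1 = 468.
Since both inequalities hold, each species can invade when rare, so the interior equilibrium is stable.

stable coexistence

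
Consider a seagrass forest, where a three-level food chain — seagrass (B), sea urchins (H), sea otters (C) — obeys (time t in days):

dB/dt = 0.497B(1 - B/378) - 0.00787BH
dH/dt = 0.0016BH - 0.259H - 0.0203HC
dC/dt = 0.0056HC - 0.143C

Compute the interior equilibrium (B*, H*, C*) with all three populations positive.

From dC/dt = 0: 0.0056H* = 0.143, so H* = 25.5.
From dB/dt = 0: 0.497(1 - B*/378) = 0.00787·25.5, giving B* = 378·(1 - 0.404) = 225.
From dH/dt = 0: 0.0016·225 - 0.259 = 0.0203C*, so C* = 0.101/0.0203 = 4.99.

B* ≈ 225, H* ≈ 25.5, C* ≈ 4.99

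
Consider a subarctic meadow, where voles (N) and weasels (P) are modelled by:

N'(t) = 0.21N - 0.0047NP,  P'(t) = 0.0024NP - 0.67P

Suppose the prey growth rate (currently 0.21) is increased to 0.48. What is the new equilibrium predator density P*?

At the interior fixed point, setting dN/dt = 0 with N > 0 fixes P* = (prey growth rate)/(NP coefficient) — independent of the other coefficients.
With the change, P* = 0.48/0.0047 = 102; it rises from 44.7.

P* ≈ 102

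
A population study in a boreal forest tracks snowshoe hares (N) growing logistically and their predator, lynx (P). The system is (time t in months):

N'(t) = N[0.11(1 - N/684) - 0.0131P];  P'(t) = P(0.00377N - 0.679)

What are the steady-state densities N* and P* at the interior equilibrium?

N* ≈ 180, P* ≈ 6.19

From dP/dt = 0 with P > 0: 0.00377N* = 0.679, so N* = 180.
Substitute into dN/dt = 0: 0.11(1 - 180/684) = 0.0131P*.
The bracket is 0.737, giving P* = 0.081/0.0131 = 6.19.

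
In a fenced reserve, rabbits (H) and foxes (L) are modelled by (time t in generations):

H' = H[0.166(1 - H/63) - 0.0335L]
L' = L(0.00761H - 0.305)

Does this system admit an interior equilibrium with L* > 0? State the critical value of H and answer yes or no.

Threshold H = 40.1; K > 40.1, so yes, the predator persists.

The predator equation gives dL/dt > 0 only when H > 0.305/0.00761 = 40.1.
Without the predator, H → K = 63. Since 63 > 40.1, the predator can invade and persist.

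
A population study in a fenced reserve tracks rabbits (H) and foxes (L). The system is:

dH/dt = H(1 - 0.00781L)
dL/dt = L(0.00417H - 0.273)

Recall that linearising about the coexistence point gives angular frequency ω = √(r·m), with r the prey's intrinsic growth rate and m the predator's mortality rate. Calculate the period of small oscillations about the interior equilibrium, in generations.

Here r = 1 and m = 0.273, so r·m = 0.273.
ω = √0.273 = 0.522 per generation, hence T = 2π/ω ≈ 12 generations.

T ≈ 12 generations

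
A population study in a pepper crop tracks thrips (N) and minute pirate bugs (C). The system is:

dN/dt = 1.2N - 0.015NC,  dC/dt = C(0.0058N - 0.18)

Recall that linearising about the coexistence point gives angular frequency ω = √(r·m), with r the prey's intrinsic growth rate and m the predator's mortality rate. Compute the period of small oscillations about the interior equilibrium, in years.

Here r = 1.2 and m = 0.18, so r·m = 0.216.
ω = √0.216 = 0.465 per year, hence T = 2π/ω ≈ 13.5 years.

T ≈ 13.5 years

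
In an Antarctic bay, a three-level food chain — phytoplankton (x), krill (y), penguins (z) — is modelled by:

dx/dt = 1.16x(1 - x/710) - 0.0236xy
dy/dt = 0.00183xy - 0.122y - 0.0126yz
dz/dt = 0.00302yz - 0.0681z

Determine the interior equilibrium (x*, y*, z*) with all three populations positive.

From dz/dt = 0: 0.00302y* = 0.0681, so y* = 22.5.
From dx/dt = 0: 1.16(1 - x*/710) = 0.0236·22.5, giving x* = 710·(1 - 0.459) = 384.
From dy/dt = 0: 0.00183·384 - 0.122 = 0.0126z*, so z* = 0.581/0.0126 = 46.1.

x* ≈ 384, y* ≈ 22.5, z* ≈ 46.1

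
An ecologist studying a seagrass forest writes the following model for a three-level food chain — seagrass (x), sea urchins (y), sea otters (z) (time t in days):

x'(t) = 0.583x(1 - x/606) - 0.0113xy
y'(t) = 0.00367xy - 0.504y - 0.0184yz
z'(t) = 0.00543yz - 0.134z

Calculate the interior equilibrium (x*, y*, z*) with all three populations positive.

From dz/dt = 0: 0.00543y* = 0.134, so y* = 24.7.
From dx/dt = 0: 0.583(1 - x*/606) = 0.0113·24.7, giving x* = 606·(1 - 0.478) = 316.
From dy/dt = 0: 0.00367·316 - 0.504 = 0.0184z*, so z* = 0.656/0.0184 = 35.7.

x* ≈ 316, y* ≈ 24.7, z* ≈ 35.7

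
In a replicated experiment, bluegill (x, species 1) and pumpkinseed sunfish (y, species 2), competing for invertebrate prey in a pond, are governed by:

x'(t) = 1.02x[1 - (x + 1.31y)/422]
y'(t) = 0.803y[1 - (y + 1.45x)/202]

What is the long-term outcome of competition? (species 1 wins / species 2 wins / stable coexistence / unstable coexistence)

Compare the nullcline intercepts: K1/α12 = 422/1.31 = 322 > K2 = 202; K2/α21 = 202/1.45 = 139 < K1 = 422.
Since the inequalities point opposite ways, species 1 can invade but species 2 cannot.

species 1 excludes species 2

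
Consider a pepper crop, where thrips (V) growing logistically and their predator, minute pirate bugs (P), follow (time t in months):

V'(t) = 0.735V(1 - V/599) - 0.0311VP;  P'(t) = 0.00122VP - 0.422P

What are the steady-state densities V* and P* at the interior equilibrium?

From dP/dt = 0 with P > 0: 0.00122V* = 0.422, so V* = 346.
Substitute into dV/dt = 0: 0.735(1 - 346/599) = 0.0311P*.
The bracket is 0.423, giving P* = 0.311/0.0311 = 9.99.

V* ≈ 346, P* ≈ 9.99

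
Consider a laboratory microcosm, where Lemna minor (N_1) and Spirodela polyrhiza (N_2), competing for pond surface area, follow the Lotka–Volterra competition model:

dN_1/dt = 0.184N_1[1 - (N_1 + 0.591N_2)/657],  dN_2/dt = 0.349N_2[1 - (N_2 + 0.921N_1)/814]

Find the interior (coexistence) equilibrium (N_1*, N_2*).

Setting both brackets to zero gives the nullclines N_1 + 0.591N_2 = 657 and 0.921N_1 + N_2 = 814.
Substituting N_2 = 814 - 0.921N_1 into the first: N_1(1 - 0.591·0.921) = 657 - 0.591·814.
So N_1* = 176/0.456 = 386, and then N_2* = 814 - 0.921·386 = 458.

N_1* ≈ 386, N_2* ≈ 458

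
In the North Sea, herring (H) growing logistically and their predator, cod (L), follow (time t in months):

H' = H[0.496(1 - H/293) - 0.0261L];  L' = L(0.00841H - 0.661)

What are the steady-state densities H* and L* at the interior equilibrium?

H* ≈ 78.6, L* ≈ 13.9

From dL/dt = 0 with L > 0: 0.00841H* = 0.661, so H* = 78.6.
Substitute into dH/dt = 0: 0.496(1 - 78.6/293) = 0.0261L*.
The bracket is 0.732, giving L* = 0.363/0.0261 = 13.9.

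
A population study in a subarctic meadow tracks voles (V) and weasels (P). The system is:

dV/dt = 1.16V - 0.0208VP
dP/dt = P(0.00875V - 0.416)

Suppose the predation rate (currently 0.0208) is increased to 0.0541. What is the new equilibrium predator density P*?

P* ≈ 21.4

At the interior fixed point, setting dV/dt = 0 with V > 0 fixes P* = (prey growth rate)/(VP coefficient) — independent of the other coefficients.
With the change, P* = 1.16/0.0541 = 21.4; it falls from 55.8.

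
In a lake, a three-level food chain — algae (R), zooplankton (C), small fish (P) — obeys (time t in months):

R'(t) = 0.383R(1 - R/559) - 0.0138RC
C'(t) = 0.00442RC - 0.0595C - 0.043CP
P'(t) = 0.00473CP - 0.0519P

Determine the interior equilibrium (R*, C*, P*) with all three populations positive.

From dP/dt = 0: 0.00473C* = 0.0519, so C* = 11.
From dR/dt = 0: 0.383(1 - R*/559) = 0.0138·11, giving R* = 559·(1 - 0.395) = 338.
From dC/dt = 0: 0.00442·338 - 0.0595 = 0.043P*, so P* = 1.43/0.043 = 33.4.

R* ≈ 338, C* ≈ 11, P* ≈ 33.4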